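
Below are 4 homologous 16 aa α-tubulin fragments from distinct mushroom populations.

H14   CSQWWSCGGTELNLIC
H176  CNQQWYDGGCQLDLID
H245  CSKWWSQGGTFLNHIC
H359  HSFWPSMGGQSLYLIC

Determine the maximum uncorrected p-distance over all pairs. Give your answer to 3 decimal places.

Pairwise Hamming distances:
  H14 vs H176: 8
  H14 vs H245: 4
  H14 vs H359: 7
  H176 vs H245: 10
  H176 vs H359: 11
  H245 vs H359: 8
The largest is 11 mismatches, between H176 and H359; p = 11/16 = 0.688.

0.688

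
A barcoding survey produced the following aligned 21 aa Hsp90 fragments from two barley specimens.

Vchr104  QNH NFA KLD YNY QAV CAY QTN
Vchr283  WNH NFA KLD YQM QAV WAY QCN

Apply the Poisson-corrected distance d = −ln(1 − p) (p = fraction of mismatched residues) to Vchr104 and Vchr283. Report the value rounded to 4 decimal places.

0.2719

Differing sites — 1:Q/W; 11:N/Q; 12:Y/M; 16:C/W; 20:T/C.
p = 5/21 = 0.238095.
d = −ln(1 − 0.238095) = −ln(0.761905) = 0.2719.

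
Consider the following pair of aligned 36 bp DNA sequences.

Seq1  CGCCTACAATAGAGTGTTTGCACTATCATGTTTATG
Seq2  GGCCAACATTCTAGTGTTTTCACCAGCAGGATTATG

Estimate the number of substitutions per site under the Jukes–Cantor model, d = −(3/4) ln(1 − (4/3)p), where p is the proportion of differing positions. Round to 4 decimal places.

Mismatches occur at site 1 (C↔G), site 5 (T↔A), site 9 (A↔T), site 11 (A↔C), site 12 (G↔T), site 20 (G↔T), site 24 (T↔C), site 26 (T↔G), site 29 (T↔G), site 31 (T↔A).
p = 10/36 = 0.277778.
d = −0.75 · ln(1 − (4/3)·0.277778) = −0.75 · ln(0.629629) = −0.75 · (-0.462625) = 0.3470.

0.3470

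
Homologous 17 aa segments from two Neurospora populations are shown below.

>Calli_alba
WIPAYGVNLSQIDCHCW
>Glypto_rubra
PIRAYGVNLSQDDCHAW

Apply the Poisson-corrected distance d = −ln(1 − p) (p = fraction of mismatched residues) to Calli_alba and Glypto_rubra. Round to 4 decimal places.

Mismatches occur at site 1 (W→P), site 3 (P→R), site 12 (I→D), site 16 (C→A).
p = 4/17 = 0.235294.
d = −ln(1 − 0.235294) = −ln(0.764706) = 0.2683.

0.2683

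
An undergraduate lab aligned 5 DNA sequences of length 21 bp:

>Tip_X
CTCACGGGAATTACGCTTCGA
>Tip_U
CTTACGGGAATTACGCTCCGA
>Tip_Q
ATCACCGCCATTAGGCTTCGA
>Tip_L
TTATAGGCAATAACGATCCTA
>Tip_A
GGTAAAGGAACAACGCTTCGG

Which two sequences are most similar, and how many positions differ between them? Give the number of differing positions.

2

Pairwise Hamming distances:
  Tip_X vs Tip_U: 2
  Tip_X vs Tip_Q: 5
  Tip_X vs Tip_L: 9
  Tip_X vs Tip_A: 8
  Tip_U vs Tip_Q: 7
  Tip_U vs Tip_L: 8
  Tip_U vs Tip_A: 8
  Tip_Q vs Tip_L: 11
  Tip_Q vs Tip_A: 11
  Tip_L vs Tip_A: 11
The smallest is 2, between Tip_X and Tip_U.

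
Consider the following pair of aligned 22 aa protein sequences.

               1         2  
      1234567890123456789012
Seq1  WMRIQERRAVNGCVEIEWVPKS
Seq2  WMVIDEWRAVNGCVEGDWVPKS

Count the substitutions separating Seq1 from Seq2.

5

Differing sites — 3:R/V; 5:Q/D; 7:R/W; 16:I/G; 17:E/D.
That gives 5 mismatches out of 22 aligned sites, so the Hamming distance is 5.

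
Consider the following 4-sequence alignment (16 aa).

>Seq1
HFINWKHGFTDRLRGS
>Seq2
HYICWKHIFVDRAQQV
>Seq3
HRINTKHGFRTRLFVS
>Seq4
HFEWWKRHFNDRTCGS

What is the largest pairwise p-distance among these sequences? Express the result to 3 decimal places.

0.688

Pairwise Hamming distances:
  Seq1 vs Seq2: 8
  Seq1 vs Seq3: 6
  Seq1 vs Seq4: 7
  Seq2 vs Seq3: 10
  Seq2 vs Seq4: 10
  Seq3 vs Seq4: 11
The largest is 11 mismatches, between Seq3 and Seq4; p = 11/16 = 0.688.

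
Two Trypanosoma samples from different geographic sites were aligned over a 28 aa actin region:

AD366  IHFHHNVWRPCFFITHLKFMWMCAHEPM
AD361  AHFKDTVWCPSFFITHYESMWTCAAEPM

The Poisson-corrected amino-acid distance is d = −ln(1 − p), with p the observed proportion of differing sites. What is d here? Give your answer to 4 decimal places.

Differing sites — 1:I/A; 4:H/K; 5:H/D; 6:N/T; 9:R/C; 11:C/S; 17:L/Y; 18:K/E; 19:F/S; 22:M/T; 25:H/A.
p = 11/28 = 0.392857.
d = −ln(1 − 0.392857) = −ln(0.607143) = 0.4990.

0.4990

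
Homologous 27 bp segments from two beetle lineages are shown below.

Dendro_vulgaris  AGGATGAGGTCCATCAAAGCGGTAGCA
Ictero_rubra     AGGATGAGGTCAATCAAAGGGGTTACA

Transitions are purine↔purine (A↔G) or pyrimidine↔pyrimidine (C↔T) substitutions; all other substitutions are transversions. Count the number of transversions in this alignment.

3

The sequences differ at positions 12 (C/A, transversion), 20 (C/G, transversion), 24 (A/T, transversion), 25 (G/A, transition).
Of the 4 differences, 1 transition and 3 transversions, so the answer is 3.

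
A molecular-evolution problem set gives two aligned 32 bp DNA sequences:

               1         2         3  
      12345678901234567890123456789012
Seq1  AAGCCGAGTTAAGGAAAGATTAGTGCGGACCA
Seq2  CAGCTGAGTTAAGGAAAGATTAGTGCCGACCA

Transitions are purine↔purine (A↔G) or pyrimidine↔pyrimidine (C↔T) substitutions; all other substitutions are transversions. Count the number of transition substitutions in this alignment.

Differing sites — 1:A/C (Tv); 5:C/T (Ti); 27:G/C (Tv).
Of the 3 differences, 1 transition and 2 transversions, so the answer is 1.

1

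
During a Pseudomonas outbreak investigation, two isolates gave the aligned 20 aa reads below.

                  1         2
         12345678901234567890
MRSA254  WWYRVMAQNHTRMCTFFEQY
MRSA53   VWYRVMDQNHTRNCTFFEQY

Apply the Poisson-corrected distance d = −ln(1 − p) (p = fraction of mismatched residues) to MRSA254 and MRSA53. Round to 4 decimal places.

0.1625

Differing sites — 1:W/V; 7:A/D; 13:M/N.
p = 3/20 = 0.150000.
d = −ln(1 − 0.150000) = −ln(0.850000) = 0.1625.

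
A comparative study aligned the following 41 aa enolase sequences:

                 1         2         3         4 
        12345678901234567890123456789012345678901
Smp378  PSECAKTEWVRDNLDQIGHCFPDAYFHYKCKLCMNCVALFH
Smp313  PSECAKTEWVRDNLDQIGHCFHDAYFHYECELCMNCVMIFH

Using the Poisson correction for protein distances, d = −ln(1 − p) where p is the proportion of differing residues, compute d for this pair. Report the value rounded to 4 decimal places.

Differing sites — 22:P/H; 29:K/E; 31:K/E; 38:A/M; 39:L/I.
p = 5/41 = 0.121951.
d = −ln(1 − 0.121951) = −ln(0.878049) = 0.1301.

0.1301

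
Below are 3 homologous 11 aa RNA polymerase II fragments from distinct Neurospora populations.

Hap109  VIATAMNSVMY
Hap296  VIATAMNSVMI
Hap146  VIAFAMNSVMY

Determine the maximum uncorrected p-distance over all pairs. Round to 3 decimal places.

Pairwise Hamming distances:
  Hap109 vs Hap296: 1
  Hap109 vs Hap146: 1
  Hap296 vs Hap146: 2
The largest is 2 mismatches, between Hap296 and Hap146; p = 2/11 = 0.182.

0.182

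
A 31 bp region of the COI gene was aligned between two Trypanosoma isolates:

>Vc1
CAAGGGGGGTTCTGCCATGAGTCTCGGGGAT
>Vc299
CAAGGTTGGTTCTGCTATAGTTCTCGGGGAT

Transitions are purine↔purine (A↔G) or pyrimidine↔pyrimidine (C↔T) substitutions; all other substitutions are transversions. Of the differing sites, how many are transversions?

Differing sites — 6:G/T (Tv); 7:G/T (Tv); 16:C/T (Ti); 19:G/A (Ti); 20:A/G (Ti); 21:G/T (Tv).
Of the 6 differences, 3 transitions and 3 transversions, so the answer is 3.

3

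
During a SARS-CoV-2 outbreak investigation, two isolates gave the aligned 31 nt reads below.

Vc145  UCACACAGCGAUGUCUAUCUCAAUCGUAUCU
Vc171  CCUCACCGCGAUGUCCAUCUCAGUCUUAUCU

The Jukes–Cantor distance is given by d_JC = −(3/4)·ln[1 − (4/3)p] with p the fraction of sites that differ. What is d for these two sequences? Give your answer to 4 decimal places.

Differing sites — 1:U/C; 3:A/U; 7:A/C; 16:U/C; 23:A/G; 26:G/U.
p = 6/31 = 0.193548.
d = −0.75 · ln(1 − (4/3)·0.193548) = −0.75 · ln(0.741936) = −0.75 · (-0.298492) = 0.2239.

0.2239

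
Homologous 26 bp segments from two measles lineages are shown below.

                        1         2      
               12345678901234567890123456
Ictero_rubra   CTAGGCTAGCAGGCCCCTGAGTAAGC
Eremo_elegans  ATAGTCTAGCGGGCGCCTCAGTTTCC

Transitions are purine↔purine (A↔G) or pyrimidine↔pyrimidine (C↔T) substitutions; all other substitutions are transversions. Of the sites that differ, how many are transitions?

1

The sequences differ at positions 1 (C/A, transversion), 5 (G/T, transversion), 11 (A/G, transition), 15 (C/G, transversion), 19 (G/C, transversion), 23 (A/T, transversion), 24 (A/T, transversion), 25 (G/C, transversion).
Of the 8 differences, 1 transition and 7 transversions, so the answer is 1.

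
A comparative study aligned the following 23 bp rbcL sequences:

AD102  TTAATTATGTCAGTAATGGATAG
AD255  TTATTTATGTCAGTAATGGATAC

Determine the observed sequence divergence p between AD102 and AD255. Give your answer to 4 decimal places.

The sequences differ at positions 4 (A/T), 23 (G/C).
There are 2 differences over 23 sites, so p = 2/23 = 0.0870.

0.0870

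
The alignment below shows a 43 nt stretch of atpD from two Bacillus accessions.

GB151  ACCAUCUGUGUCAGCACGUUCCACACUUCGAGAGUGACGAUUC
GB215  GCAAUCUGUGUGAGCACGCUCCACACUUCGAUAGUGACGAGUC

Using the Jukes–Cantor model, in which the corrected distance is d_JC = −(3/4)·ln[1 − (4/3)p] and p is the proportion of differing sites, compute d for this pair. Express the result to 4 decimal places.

0.1544

The sequences differ at positions 1 (A/G), 3 (C/A), 12 (C/G), 19 (U/C), 32 (G/U), 41 (U/G).
p = 6/43 = 0.139535.
d = −0.75 · ln(1 − (4/3)·0.139535) = −0.75 · ln(0.813953) = −0.75 · (-0.205853) = 0.1544.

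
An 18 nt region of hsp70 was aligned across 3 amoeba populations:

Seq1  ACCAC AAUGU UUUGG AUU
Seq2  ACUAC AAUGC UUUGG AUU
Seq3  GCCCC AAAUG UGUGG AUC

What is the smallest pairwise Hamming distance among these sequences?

2

Pairwise Hamming distances:
  Seq1 vs Seq2: 2
  Seq1 vs Seq3: 7
  Seq2 vs Seq3: 8
The smallest is 2, between Seq1 and Seq2.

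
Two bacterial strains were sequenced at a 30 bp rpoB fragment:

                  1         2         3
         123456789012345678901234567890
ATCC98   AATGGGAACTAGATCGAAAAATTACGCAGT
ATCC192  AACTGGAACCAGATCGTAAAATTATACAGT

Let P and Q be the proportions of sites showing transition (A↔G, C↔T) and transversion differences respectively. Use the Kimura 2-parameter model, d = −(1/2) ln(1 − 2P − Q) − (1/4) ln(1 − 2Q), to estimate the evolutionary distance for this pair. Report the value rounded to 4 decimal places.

The sequences differ at positions 3 (T/C, transition), 4 (G/T, transversion), 10 (T/C, transition), 17 (A/T, transversion), 25 (C/T, transition), 26 (G/A, transition).
Of the 6 differences, 4 transitions and 2 transversions over 30 sites: P = 4/30 = 0.133333, Q = 2/30 = 0.066667.
d = −0.5·ln(0.666667) − 0.25·ln(0.866666) = −0.5·(-0.405465) − 0.25·(-0.143102) = 0.2385.

0.2385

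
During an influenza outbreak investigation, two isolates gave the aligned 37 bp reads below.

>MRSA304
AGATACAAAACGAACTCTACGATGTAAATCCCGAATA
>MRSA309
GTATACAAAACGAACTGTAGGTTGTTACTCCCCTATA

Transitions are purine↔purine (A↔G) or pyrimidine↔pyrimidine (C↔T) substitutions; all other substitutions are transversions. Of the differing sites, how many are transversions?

8

Mismatches occur at site 1 (A/G, transition), site 2 (G/T, transversion), site 17 (C/G, transversion), site 20 (C/G, transversion), site 22 (A/T, transversion), site 26 (A/T, transversion), site 28 (A/C, transversion), site 33 (G/C, transversion), site 34 (A/T, transversion).
Of the 9 differences, 1 transition and 8 transversions, so the answer is 8.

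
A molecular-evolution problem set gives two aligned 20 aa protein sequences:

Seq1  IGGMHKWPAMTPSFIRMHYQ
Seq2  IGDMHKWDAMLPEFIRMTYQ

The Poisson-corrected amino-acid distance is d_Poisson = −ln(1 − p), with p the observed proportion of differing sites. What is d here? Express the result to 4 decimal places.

Differing sites — 3:G/D; 8:P/D; 11:T/L; 13:S/E; 18:H/T.
p = 5/20 = 0.250000.
d = −ln(1 − 0.250000) = −ln(0.750000) = 0.2877.

0.2877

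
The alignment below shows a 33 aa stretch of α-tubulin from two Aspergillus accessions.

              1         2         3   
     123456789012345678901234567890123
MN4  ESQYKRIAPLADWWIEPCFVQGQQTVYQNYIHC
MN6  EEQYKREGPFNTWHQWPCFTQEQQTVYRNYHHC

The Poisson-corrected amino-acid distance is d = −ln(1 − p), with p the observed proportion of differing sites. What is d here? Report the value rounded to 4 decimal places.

The sequences differ at positions 2 (S/E), 7 (I/E), 8 (A/G), 10 (L/F), 11 (A/N), 12 (D/T), 14 (W/H), 15 (I/Q), 16 (E/W), 20 (V/T), 22 (G/E), 28 (Q/R), 31 (I/H).
p = 13/33 = 0.393939.
d = −ln(1 − 0.393939) = −ln(0.606061) = 0.5008.

0.5008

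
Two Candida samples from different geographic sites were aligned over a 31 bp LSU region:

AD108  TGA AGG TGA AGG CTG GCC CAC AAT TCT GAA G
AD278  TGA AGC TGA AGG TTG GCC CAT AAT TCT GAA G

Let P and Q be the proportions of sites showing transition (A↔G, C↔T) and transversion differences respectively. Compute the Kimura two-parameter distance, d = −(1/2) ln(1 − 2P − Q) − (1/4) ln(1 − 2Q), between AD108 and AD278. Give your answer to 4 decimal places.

0.1046

The sequences differ at positions 6 (G/C, transversion), 13 (C/T, transition), 21 (C/T, transition).
Of the 3 differences, 2 transitions and 1 transversion over 31 sites: P = 2/31 = 0.064516, Q = 1/31 = 0.032258.
d = −0.5·ln(0.838710) − 0.25·ln(0.935484) = −0.5·(-0.175890) − 0.25·(-0.066691) = 0.1046.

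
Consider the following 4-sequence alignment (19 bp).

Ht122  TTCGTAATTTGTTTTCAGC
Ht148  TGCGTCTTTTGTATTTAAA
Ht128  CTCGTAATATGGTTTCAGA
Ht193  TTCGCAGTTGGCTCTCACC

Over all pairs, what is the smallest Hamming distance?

Pairwise Hamming distances:
  Ht122 vs Ht148: 7
  Ht122 vs Ht128: 4
  Ht122 vs Ht193: 6
  Ht148 vs Ht128: 9
  Ht148 vs Ht193: 11
  Ht128 vs Ht193: 9
The smallest is 4, between Ht122 and Ht128.

4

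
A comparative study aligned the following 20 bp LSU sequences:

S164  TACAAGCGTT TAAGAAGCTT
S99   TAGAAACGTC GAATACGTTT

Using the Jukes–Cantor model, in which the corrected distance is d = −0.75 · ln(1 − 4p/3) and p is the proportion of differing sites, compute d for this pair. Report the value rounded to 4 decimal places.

0.4715

Mismatches occur at site 3 (C↔G), site 6 (G↔A), site 10 (T↔C), site 11 (T↔G), site 14 (G↔T), site 16 (A↔C), site 18 (C↔T).
p = 7/20 = 0.350000.
d = −0.75 · ln(1 − (4/3)·0.350000) = −0.75 · ln(0.533333) = −0.75 · (-0.628609) = 0.4715.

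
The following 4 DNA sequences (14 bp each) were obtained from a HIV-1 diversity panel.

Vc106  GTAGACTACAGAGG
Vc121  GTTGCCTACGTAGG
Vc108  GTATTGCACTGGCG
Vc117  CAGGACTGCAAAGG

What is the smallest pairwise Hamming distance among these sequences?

Pairwise Hamming distances:
  Vc106 vs Vc121: 4
  Vc106 vs Vc108: 7
  Vc106 vs Vc117: 5
  Vc121 vs Vc108: 9
  Vc121 vs Vc117: 7
  Vc108 vs Vc117: 12
The smallest is 4, between Vc106 and Vc121.

4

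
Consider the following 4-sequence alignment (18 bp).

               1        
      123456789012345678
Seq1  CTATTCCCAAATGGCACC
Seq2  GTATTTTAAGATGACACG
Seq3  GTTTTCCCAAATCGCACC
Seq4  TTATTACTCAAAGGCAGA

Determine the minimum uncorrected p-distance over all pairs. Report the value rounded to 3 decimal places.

0.167

Pairwise Hamming distances:
  Seq1 vs Seq2: 7
  Seq1 vs Seq3: 3
  Seq1 vs Seq4: 7
  Seq2 vs Seq3: 8
  Seq2 vs Seq4: 10
  Seq3 vs Seq4: 9
The smallest is 3 mismatches, between Seq1 and Seq3; p = 3/18 = 0.167.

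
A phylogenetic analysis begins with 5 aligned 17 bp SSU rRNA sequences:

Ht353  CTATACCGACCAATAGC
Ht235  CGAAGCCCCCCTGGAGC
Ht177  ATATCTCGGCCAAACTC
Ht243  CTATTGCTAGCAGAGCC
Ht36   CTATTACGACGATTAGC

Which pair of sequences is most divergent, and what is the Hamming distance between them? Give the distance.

12

Pairwise Hamming distances:
  Ht353 vs Ht235: 8
  Ht353 vs Ht177: 7
  Ht353 vs Ht243: 8
  Ht353 vs Ht36: 4
  Ht235 vs Ht177: 12
  Ht235 vs Ht243: 11
  Ht235 vs Ht36: 10
  Ht177 vs Ht243: 9
  Ht177 vs Ht36: 9
  Ht243 vs Ht36: 8
The largest is 12, between Ht235 and Ht177.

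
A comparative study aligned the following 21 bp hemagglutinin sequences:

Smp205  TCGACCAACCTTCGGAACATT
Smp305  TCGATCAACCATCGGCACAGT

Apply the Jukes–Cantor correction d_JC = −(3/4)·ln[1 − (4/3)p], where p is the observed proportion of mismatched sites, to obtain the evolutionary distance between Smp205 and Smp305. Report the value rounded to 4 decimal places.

0.2197

Differing sites — 5:C/T; 11:T/A; 16:A/C; 20:T/G.
p = 4/21 = 0.190476.
d = −0.75 · ln(1 − (4/3)·0.190476) = −0.75 · ln(0.746032) = −0.75 · (-0.292987) = 0.2197.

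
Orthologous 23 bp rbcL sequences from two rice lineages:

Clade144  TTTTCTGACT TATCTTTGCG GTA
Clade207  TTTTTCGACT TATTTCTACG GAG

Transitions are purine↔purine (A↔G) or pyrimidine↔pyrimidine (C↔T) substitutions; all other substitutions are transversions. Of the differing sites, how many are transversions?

1

Differing sites — 5:C/T (Ti); 6:T/C (Ti); 14:C/T (Ti); 16:T/C (Ti); 18:G/A (Ti); 22:T/A (Tv); 23:A/G (Ti).
Of the 7 differences, 6 transitions and 1 transversion, so the answer is 1.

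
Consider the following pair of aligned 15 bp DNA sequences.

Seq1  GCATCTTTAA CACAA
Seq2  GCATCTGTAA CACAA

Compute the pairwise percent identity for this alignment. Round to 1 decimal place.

93.3%

Differing sites — 7:T/G.
14 of the 15 sites match, so the percent identity is 14/15 × 100 = 93.3%.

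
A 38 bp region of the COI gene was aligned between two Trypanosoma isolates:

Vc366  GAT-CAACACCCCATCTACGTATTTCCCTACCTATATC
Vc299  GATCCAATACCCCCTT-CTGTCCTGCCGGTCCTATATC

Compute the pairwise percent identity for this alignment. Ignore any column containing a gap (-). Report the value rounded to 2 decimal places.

69.44%

Excluding the 2 gap columns leaves 36 comparable sites.
Mismatches occur at site 8 (C↔T), site 14 (A↔C), site 16 (C↔T), site 18 (A↔C), site 19 (C↔T), site 22 (A↔C), site 23 (T↔C), site 25 (T↔G), site 28 (C↔G), site 29 (T↔G), site 30 (A↔T).
25 of the 36 comparable sites match, so the percent identity is 25/36 × 100 = 69.44%.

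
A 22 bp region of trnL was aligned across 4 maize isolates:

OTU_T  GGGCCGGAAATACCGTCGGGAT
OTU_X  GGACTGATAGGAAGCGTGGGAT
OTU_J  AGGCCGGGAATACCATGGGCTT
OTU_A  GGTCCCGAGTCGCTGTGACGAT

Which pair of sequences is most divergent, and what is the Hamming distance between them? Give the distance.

16

Pairwise Hamming distances:
  OTU_T vs OTU_X: 11
  OTU_T vs OTU_J: 6
  OTU_T vs OTU_A: 10
  OTU_X vs OTU_J: 14
  OTU_X vs OTU_A: 16
  OTU_J vs OTU_A: 14
The largest is 16, between OTU_X and OTU_A.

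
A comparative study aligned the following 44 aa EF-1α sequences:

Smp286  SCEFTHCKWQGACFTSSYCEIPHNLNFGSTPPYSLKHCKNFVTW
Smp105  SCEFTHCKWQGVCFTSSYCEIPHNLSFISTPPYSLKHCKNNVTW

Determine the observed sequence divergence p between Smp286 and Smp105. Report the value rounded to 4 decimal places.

Differing sites — 12:A/V; 26:N/S; 28:G/I; 41:F/N.
There are 4 differences over 44 sites, so p = 4/44 = 0.0909.

0.0909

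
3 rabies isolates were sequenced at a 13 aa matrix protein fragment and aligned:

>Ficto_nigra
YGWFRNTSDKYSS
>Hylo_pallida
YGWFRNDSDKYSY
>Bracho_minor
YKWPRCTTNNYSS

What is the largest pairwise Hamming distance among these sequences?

Pairwise Hamming distances:
  Ficto_nigra vs Hylo_pallida: 2
  Ficto_nigra vs Bracho_minor: 6
  Hylo_pallida vs Bracho_minor: 8
The largest is 8, between Hylo_pallida and Bracho_minor.

8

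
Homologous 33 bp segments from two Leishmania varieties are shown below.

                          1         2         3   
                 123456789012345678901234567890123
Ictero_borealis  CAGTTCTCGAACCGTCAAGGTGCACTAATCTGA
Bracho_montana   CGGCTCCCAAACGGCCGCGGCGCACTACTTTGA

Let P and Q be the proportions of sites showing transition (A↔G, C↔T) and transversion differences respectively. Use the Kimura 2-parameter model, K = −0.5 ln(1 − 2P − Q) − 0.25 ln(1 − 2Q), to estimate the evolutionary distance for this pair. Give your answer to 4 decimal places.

0.4789

The sequences differ at positions 2 (A/G, transition), 4 (T/C, transition), 7 (T/C, transition), 9 (G/A, transition), 13 (C/G, transversion), 15 (T/C, transition), 17 (A/G, transition), 18 (A/C, transversion), 21 (T/C, transition), 28 (A/C, transversion), 30 (C/T, transition).
Of the 11 differences, 8 transitions and 3 transversions over 33 sites: P = 8/33 = 0.242424, Q = 3/33 = 0.090909.
d = −0.5·ln(0.424243) − 0.25·ln(0.818182) = −0.5·(-0.857449) − 0.25·(-0.200670) = 0.4789.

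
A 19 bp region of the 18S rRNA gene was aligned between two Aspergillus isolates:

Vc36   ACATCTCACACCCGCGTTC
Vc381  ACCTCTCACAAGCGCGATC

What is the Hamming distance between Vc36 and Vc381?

Mismatches occur at site 3 (A→C), site 11 (C→A), site 12 (C→G), site 17 (T→A).
That gives 4 mismatches out of 19 aligned sites, so the Hamming distance is 4.

4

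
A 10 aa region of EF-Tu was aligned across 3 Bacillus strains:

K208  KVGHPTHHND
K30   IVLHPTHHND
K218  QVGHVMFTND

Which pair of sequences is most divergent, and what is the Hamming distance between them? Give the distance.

6

Pairwise Hamming distances:
  K208 vs K30: 2
  K208 vs K218: 5
  K30 vs K218: 6
The largest is 6, between K30 and K218.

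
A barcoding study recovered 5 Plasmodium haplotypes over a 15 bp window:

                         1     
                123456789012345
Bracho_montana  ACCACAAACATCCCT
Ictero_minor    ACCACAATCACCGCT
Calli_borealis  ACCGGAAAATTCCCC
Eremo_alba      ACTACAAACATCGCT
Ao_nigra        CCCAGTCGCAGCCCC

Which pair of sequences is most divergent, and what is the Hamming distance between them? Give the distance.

9

Pairwise Hamming distances:
  Bracho_montana vs Ictero_minor: 3
  Bracho_montana vs Calli_borealis: 5
  Bracho_montana vs Eremo_alba: 2
  Bracho_montana vs Ao_nigra: 7
  Ictero_minor vs Calli_borealis: 8
  Ictero_minor vs Eremo_alba: 3
  Ictero_minor vs Ao_nigra: 8
  Calli_borealis vs Eremo_alba: 7
  Calli_borealis vs Ao_nigra: 8
  Eremo_alba vs Ao_nigra: 9
The largest is 9, between Eremo_alba and Ao_nigra.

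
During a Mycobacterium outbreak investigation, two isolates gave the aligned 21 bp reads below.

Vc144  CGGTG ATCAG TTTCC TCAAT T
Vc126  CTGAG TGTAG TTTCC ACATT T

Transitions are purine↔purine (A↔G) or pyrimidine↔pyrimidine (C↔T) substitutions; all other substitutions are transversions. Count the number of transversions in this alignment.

6

The sequences differ at positions 2 (G/T, transversion), 4 (T/A, transversion), 6 (A/T, transversion), 7 (T/G, transversion), 8 (C/T, transition), 16 (T/A, transversion), 19 (A/T, transversion).
Of the 7 differences, 1 transition and 6 transversions, so the answer is 6.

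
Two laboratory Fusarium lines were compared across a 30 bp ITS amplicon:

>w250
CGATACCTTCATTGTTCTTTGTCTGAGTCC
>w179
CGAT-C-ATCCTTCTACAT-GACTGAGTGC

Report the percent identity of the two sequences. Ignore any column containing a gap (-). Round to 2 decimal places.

Excluding the 3 gap columns leaves 27 comparable sites.
The sequences differ at positions 8 (T/A), 11 (A/C), 14 (G/C), 16 (T/A), 18 (T/A), 22 (T/A), 29 (C/G).
20 of the 27 comparable sites match, so the percent identity is 20/27 × 100 = 74.07%.

74.07%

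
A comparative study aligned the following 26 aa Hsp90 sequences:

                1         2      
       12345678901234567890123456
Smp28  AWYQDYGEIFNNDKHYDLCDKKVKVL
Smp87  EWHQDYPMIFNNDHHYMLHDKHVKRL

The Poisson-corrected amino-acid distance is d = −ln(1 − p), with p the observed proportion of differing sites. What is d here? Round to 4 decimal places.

0.4249

The sequences differ at positions 1 (A/E), 3 (Y/H), 7 (G/P), 8 (E/M), 14 (K/H), 17 (D/M), 19 (C/H), 22 (K/H), 25 (V/R).
p = 9/26 = 0.346154.
d = −ln(1 − 0.346154) = −ln(0.653846) = 0.4249.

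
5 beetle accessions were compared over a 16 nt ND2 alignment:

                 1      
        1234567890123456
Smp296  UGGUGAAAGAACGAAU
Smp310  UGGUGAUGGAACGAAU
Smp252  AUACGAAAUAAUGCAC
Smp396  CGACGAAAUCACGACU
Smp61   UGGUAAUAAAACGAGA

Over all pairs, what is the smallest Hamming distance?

2

Pairwise Hamming distances:
  Smp296 vs Smp310: 2
  Smp296 vs Smp252: 8
  Smp296 vs Smp396: 6
  Smp296 vs Smp61: 5
  Smp310 vs Smp252: 10
  Smp310 vs Smp396: 8
  Smp310 vs Smp61: 5
  Smp252 vs Smp396: 7
  Smp252 vs Smp61: 11
  Smp396 vs Smp61: 9
The smallest is 2, between Smp296 and Smp310.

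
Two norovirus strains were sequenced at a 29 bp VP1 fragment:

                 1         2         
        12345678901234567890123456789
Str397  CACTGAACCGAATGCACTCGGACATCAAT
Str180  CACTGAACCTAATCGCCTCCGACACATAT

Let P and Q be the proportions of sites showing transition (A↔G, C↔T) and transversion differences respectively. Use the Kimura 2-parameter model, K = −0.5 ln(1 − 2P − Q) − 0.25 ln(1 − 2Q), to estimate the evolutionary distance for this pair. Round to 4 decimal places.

0.3506

Differing sites — 10:G/T (Tv); 14:G/C (Tv); 15:C/G (Tv); 16:A/C (Tv); 20:G/C (Tv); 25:T/C (Ti); 26:C/A (Tv); 27:A/T (Tv).
Of the 8 differences, 1 transition and 7 transversions over 29 sites: P = 1/29 = 0.034483, Q = 7/29 = 0.241379.
d = −0.5·ln(0.689655) − 0.25·ln(0.517242) = −0.5·(-0.371564) − 0.25·(-0.659244) = 0.3506.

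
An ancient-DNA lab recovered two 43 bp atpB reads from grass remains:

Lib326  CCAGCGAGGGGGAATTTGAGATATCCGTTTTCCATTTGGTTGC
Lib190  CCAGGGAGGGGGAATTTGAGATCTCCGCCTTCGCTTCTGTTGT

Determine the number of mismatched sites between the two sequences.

Differing sites — 5:C/G; 23:A/C; 28:T/C; 29:T/C; 33:C/G; 34:A/C; 37:T/C; 38:G/T; 43:C/T.
That gives 9 mismatches out of 43 aligned sites, so the Hamming distance is 9.

9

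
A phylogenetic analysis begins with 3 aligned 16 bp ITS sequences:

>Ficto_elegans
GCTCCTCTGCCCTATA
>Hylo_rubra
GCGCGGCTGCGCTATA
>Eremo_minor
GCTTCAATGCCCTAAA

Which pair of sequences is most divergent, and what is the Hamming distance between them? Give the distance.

Pairwise Hamming distances:
  Ficto_elegans vs Hylo_rubra: 4
  Ficto_elegans vs Eremo_minor: 4
  Hylo_rubra vs Eremo_minor: 7
The largest is 7, between Hylo_rubra and Eremo_minor.

7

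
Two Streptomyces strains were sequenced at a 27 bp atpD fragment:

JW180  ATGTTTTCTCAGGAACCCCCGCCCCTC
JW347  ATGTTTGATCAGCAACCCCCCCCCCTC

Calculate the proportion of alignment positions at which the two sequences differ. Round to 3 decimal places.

Mismatches occur at site 7 (T↔G), site 8 (C↔A), site 13 (G↔C), site 21 (G↔C).
There are 4 differences over 27 sites, so p = 4/27 = 0.148.

0.148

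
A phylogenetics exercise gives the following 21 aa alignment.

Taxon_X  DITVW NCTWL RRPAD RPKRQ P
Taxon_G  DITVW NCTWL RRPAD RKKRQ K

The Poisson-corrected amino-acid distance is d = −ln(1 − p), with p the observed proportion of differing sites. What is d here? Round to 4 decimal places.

Mismatches occur at site 17 (P↔K), site 21 (P↔K).
p = 2/21 = 0.095238.
d = −ln(1 − 0.095238) = −ln(0.904762) = 0.1001.

0.1001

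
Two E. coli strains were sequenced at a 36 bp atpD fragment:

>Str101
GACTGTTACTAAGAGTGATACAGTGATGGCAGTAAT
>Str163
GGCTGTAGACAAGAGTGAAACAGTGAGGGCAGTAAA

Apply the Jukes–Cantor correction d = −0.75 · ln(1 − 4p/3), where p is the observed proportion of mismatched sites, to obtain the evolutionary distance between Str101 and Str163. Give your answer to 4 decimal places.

0.2635

Differing sites — 2:A/G; 7:T/A; 8:A/G; 9:C/A; 10:T/C; 19:T/A; 27:T/G; 36:T/A.
p = 8/36 = 0.222222.
d = −0.75 · ln(1 − (4/3)·0.222222) = −0.75 · ln(0.703704) = −0.75 · (-0.351397) = 0.2635.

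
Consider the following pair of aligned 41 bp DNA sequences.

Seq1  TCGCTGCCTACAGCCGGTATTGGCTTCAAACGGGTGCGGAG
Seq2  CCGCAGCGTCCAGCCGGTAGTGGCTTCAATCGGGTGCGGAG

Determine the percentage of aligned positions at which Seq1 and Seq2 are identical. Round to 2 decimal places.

Differing sites — 1:T/C; 5:T/A; 8:C/G; 10:A/C; 20:T/G; 30:A/T.
35 of the 41 sites match, so the percent identity is 35/41 × 100 = 85.37%.

85.37%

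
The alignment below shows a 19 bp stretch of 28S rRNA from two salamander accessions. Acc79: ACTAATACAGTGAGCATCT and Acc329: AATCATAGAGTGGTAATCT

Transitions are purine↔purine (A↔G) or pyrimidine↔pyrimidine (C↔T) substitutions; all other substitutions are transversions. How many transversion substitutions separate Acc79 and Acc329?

5

Mismatches occur at site 2 (C→A, transversion), site 4 (A→C, transversion), site 8 (C→G, transversion), site 13 (A→G, transition), site 14 (G→T, transversion), site 15 (C→A, transversion).
Of the 6 differences, 1 transition and 5 transversions, so the answer is 5.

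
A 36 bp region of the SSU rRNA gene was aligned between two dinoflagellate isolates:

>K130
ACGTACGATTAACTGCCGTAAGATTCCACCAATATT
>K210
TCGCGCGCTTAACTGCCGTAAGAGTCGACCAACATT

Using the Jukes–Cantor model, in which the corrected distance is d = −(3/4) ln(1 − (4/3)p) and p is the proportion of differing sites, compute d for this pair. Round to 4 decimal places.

Mismatches occur at site 1 (A/T), site 4 (T/C), site 5 (A/G), site 8 (A/C), site 24 (T/G), site 27 (C/G), site 33 (T/C).
p = 7/36 = 0.194444.
d = −0.75 · ln(1 − (4/3)·0.194444) = −0.75 · ln(0.740741) = −0.75 · (-0.300104) = 0.2251.

0.2251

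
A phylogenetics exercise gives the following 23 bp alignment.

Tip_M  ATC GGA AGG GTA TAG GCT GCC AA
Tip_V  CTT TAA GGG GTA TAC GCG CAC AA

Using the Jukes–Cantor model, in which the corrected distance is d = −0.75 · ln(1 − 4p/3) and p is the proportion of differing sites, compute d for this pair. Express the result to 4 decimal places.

0.5532

Differing sites — 1:A/C; 3:C/T; 4:G/T; 5:G/A; 7:A/G; 15:G/C; 18:T/G; 19:G/C; 20:C/A.
p = 9/23 = 0.391304.
d = −0.75 · ln(1 − (4/3)·0.391304) = −0.75 · ln(0.478261) = −0.75 · (-0.737599) = 0.5532.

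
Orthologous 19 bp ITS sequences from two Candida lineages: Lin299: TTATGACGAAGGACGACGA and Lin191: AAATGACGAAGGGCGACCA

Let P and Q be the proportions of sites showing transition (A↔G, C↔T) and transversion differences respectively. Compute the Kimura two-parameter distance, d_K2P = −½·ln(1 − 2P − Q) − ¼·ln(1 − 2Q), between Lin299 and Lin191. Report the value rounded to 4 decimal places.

0.2476

The sequences differ at positions 1 (T/A, transversion), 2 (T/A, transversion), 13 (A/G, transition), 18 (G/C, transversion).
Of the 4 differences, 1 transition and 3 transversions over 19 sites: P = 1/19 = 0.052632, Q = 3/19 = 0.157895.
d = −0.5·ln(0.736841) − 0.25·ln(0.684210) = −0.5·(-0.305383) − 0.25·(-0.379490) = 0.2476.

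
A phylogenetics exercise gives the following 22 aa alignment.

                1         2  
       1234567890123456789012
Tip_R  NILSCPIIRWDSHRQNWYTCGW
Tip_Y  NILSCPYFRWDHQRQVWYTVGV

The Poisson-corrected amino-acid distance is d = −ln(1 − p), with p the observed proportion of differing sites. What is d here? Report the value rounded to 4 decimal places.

Differing sites — 7:I/Y; 8:I/F; 12:S/H; 13:H/Q; 16:N/V; 20:C/V; 22:W/V.
p = 7/22 = 0.318182.
d = −ln(1 − 0.318182) = −ln(0.681818) = 0.3830.

0.3830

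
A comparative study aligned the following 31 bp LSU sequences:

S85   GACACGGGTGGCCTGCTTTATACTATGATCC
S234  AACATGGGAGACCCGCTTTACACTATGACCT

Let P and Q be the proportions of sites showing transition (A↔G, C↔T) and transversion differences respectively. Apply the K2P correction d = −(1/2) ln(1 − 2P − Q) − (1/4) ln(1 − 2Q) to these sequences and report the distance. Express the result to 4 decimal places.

0.3474

The sequences differ at positions 1 (G/A, transition), 5 (C/T, transition), 9 (T/A, transversion), 11 (G/A, transition), 14 (T/C, transition), 21 (T/C, transition), 29 (T/C, transition), 31 (C/T, transition).
Of the 8 differences, 7 transitions and 1 transversion over 31 sites: P = 7/31 = 0.225806, Q = 1/31 = 0.032258.
d = −0.5·ln(0.516130) − 0.25·ln(0.935484) = −0.5·(-0.661397) − 0.25·(-0.066691) = 0.3474.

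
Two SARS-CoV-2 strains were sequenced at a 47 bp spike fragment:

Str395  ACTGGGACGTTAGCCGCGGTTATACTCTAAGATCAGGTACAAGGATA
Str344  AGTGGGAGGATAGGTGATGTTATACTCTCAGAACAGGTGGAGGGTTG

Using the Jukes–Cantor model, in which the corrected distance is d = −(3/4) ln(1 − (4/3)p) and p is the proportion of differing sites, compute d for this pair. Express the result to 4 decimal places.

Differing sites — 2:C/G; 8:C/G; 10:T/A; 14:C/G; 15:C/T; 17:C/A; 18:G/T; 29:A/C; 33:T/A; 39:A/G; 40:C/G; 42:A/G; 45:A/T; 47:A/G.
p = 14/47 = 0.297872.
d = −0.75 · ln(1 − (4/3)·0.297872) = −0.75 · ln(0.602837) = −0.75 · (-0.506108) = 0.3796.

0.3796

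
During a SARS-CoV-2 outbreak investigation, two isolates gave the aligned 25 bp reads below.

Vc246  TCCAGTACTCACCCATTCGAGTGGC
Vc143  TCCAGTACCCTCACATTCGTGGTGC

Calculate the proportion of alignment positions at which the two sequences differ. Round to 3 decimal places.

The sequences differ at positions 9 (T/C), 11 (A/T), 13 (C/A), 20 (A/T), 22 (T/G), 23 (G/T).
There are 6 differences over 25 sites, so p = 6/25 = 0.240.

0.240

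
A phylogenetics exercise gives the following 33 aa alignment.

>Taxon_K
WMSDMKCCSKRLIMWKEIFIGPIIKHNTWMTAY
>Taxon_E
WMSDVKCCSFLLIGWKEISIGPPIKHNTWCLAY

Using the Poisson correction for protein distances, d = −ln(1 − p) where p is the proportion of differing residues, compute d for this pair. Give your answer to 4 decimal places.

The sequences differ at positions 5 (M/V), 10 (K/F), 11 (R/L), 14 (M/G), 19 (F/S), 23 (I/P), 30 (M/C), 31 (T/L).
p = 8/33 = 0.242424.
d = −ln(1 − 0.242424) = −ln(0.757576) = 0.2776.

0.2776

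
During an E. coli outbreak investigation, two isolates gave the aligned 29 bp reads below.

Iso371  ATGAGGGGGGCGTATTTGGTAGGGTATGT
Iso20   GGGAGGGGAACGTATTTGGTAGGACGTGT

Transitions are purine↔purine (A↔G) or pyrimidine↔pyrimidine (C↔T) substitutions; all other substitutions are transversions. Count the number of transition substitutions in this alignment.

6

Mismatches occur at site 1 (A↔G, transition), site 2 (T↔G, transversion), site 9 (G↔A, transition), site 10 (G↔A, transition), site 24 (G↔A, transition), site 25 (T↔C, transition), site 26 (A↔G, transition).
Of the 7 differences, 6 transitions and 1 transversion, so the answer is 6.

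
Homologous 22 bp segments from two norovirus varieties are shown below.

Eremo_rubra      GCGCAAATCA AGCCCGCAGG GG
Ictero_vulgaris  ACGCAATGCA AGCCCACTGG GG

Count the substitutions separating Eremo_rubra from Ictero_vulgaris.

5

Mismatches occur at site 1 (G→A), site 7 (A→T), site 8 (T→G), site 16 (G→A), site 18 (A→T).
That gives 5 mismatches out of 22 aligned sites, so the Hamming distance is 5.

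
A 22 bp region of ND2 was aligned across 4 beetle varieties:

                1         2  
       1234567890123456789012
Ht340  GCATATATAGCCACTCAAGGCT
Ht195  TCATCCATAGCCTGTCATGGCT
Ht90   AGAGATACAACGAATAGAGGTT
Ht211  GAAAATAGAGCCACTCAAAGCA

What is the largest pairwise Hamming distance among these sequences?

Pairwise Hamming distances:
  Ht340 vs Ht195: 6
  Ht340 vs Ht90: 10
  Ht340 vs Ht211: 5
  Ht195 vs Ht90: 14
  Ht195 vs Ht211: 11
  Ht90 vs Ht211: 12
The largest is 14, between Ht195 and Ht90.

14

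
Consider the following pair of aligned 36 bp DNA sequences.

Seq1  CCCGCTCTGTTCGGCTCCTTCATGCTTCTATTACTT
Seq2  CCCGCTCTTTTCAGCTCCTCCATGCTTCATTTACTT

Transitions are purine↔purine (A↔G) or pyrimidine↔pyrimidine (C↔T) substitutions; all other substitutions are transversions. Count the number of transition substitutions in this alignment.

Mismatches occur at site 9 (G→T, transversion), site 13 (G→A, transition), site 20 (T→C, transition), site 29 (T→A, transversion), site 30 (A→T, transversion).
Of the 5 differences, 2 transitions and 3 transversions, so the answer is 2.

2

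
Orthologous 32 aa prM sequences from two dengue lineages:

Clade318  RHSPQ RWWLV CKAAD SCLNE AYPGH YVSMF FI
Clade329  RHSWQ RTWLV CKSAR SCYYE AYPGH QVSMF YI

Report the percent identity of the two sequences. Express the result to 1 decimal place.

Mismatches occur at site 4 (P/W), site 7 (W/T), site 13 (A/S), site 15 (D/R), site 18 (L/Y), site 19 (N/Y), site 26 (Y/Q), site 31 (F/Y).
24 of the 32 sites match, so the percent identity is 24/32 × 100 = 75.0%.

75.0%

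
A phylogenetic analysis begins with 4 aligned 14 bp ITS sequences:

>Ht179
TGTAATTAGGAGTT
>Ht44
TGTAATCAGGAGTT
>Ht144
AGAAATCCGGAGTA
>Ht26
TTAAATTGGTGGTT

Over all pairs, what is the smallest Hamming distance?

Pairwise Hamming distances:
  Ht179 vs Ht44: 1
  Ht179 vs Ht144: 5
  Ht179 vs Ht26: 5
  Ht44 vs Ht144: 4
  Ht44 vs Ht26: 6
  Ht144 vs Ht26: 7
The smallest is 1, between Ht179 and Ht44.

1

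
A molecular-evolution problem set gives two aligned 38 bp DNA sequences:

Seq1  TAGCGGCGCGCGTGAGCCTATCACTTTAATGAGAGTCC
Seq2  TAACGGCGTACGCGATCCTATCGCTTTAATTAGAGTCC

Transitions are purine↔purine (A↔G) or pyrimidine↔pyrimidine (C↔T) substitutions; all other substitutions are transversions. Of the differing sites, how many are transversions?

2

Differing sites — 3:G/A (Ti); 9:C/T (Ti); 10:G/A (Ti); 13:T/C (Ti); 16:G/T (Tv); 23:A/G (Ti); 31:G/T (Tv).
Of the 7 differences, 5 transitions and 2 transversions, so the answer is 2.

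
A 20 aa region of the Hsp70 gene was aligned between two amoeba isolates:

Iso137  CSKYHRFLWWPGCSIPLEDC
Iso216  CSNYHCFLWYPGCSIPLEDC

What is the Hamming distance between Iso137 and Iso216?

3

The sequences differ at positions 3 (K/N), 6 (R/C), 10 (W/Y).
That gives 3 mismatches out of 20 aligned sites, so the Hamming distance is 3.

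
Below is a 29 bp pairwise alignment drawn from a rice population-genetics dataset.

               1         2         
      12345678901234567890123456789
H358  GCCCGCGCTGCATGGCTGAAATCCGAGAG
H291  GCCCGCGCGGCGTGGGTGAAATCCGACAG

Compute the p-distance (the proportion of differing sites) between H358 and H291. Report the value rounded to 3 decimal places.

Differing sites — 9:T/G; 12:A/G; 16:C/G; 27:G/C.
There are 4 differences over 29 sites, so p = 4/29 = 0.138.

0.138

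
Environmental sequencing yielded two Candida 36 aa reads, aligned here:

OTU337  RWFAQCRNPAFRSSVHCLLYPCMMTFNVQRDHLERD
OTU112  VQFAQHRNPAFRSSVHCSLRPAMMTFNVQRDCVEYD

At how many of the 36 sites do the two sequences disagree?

9

Mismatches occur at site 1 (R/V), site 2 (W/Q), site 6 (C/H), site 18 (L/S), site 20 (Y/R), site 22 (C/A), site 32 (H/C), site 33 (L/V), site 35 (R/Y).
That gives 9 mismatches out of 36 aligned sites, so the Hamming distance is 9.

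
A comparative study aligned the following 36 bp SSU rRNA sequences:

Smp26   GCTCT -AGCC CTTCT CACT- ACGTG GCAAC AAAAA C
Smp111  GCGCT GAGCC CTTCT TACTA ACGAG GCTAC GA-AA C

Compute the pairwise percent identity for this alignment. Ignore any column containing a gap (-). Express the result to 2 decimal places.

Excluding the 3 gap columns leaves 33 comparable sites.
The sequences differ at positions 3 (T/G), 16 (C/T), 24 (T/A), 28 (A/T), 31 (A/G).
28 of the 33 comparable sites match, so the percent identity is 28/33 × 100 = 84.85%.

84.85%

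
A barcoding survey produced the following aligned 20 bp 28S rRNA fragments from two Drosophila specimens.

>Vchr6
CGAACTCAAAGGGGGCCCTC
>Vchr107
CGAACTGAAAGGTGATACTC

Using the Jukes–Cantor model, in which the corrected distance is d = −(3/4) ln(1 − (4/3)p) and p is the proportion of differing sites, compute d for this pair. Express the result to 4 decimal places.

Mismatches occur at site 7 (C/G), site 13 (G/T), site 15 (G/A), site 16 (C/T), site 17 (C/A).
p = 5/20 = 0.250000.
d = −0.75 · ln(1 − (4/3)·0.250000) = −0.75 · ln(0.666667) = −0.75 · (-0.405465) = 0.3041.

0.3041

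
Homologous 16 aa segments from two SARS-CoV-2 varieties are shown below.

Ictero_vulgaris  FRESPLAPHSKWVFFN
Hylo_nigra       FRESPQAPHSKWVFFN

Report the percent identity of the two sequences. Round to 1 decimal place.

A single mismatch occurs at site 6 (L↔Q).
15 of the 16 sites match, so the percent identity is 15/16 × 100 = 93.8%.

93.8%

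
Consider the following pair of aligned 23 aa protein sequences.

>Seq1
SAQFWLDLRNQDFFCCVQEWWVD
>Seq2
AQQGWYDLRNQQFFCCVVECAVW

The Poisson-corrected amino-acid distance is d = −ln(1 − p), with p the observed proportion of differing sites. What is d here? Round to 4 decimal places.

0.4964

Differing sites — 1:S/A; 2:A/Q; 4:F/G; 6:L/Y; 12:D/Q; 18:Q/V; 20:W/C; 21:W/A; 23:D/W.
p = 9/23 = 0.391304.
d = −ln(1 − 0.391304) = −ln(0.608696) = 0.4964.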